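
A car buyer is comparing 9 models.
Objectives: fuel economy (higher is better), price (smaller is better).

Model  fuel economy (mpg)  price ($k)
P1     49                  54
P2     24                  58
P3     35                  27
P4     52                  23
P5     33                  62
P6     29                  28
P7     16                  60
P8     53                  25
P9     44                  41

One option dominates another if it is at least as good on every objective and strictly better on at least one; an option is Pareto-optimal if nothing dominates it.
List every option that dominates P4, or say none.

none

P1: worse on fuel economy (49 vs 52).
P2: worse on fuel economy (24 vs 52).
P3: worse on fuel economy (35 vs 52).
P5: worse on fuel economy (33 vs 52).
P6: worse on fuel economy (29 vs 52).
P7: worse on fuel economy (16 vs 52).
P8: worse on price (25 vs 23).
P9: worse on fuel economy (44 vs 52).
No option dominates P4.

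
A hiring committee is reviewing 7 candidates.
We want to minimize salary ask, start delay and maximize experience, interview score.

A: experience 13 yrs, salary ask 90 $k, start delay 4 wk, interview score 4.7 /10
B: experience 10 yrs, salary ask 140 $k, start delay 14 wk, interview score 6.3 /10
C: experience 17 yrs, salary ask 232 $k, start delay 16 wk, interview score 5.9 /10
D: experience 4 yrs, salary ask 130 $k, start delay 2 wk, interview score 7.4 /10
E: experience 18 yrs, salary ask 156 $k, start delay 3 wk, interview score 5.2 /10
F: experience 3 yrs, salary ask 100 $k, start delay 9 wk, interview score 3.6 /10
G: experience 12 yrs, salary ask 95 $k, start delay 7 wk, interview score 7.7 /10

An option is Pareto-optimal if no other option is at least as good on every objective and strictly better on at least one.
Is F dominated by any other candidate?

Yes

A vs F: experience 13≥3, salary ask 90≤100, start delay 4≤9, interview score 4.7≥3.6 — A is at least as good on every objective and strictly better on at least one, so A dominates F.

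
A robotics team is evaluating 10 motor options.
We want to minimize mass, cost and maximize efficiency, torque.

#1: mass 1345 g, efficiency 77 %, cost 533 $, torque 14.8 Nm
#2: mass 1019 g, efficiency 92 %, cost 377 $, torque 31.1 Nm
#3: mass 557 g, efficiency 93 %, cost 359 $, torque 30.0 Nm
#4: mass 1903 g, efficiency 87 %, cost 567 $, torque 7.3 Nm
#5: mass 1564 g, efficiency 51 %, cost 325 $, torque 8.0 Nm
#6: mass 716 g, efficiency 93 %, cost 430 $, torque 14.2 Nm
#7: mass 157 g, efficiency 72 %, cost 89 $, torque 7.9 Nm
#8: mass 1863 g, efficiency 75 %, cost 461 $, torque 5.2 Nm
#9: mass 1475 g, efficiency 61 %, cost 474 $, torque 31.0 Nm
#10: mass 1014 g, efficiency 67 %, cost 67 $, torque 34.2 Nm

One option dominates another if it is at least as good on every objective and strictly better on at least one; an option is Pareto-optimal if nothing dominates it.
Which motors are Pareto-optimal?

#2, #3, #7, #10

#1: dominated by #2 (mass 1019≤1345, efficiency 92≥77, cost 377≤533, torque 31.1≥14.8).
#2: not dominated.
#3: not dominated.
#4: dominated by #2 (mass 1019≤1903, efficiency 92≥87, cost 377≤567, torque 31.1≥7.3).
#5: dominated by #10 (mass 1014≤1564, efficiency 67≥51, cost 67≤325, torque 34.2≥8.0).
#6: dominated by #3 (mass 557≤716, efficiency 93≥93, cost 359≤430, torque 30.0≥14.2).
#7: not dominated (best mass).
#8: dominated by #2 (mass 1019≤1863, efficiency 92≥75, cost 377≤461, torque 31.1≥5.2).
#9: dominated by #2 (mass 1019≤1475, efficiency 92≥61, cost 377≤474, torque 31.1≥31.0).
#10: not dominated (best cost).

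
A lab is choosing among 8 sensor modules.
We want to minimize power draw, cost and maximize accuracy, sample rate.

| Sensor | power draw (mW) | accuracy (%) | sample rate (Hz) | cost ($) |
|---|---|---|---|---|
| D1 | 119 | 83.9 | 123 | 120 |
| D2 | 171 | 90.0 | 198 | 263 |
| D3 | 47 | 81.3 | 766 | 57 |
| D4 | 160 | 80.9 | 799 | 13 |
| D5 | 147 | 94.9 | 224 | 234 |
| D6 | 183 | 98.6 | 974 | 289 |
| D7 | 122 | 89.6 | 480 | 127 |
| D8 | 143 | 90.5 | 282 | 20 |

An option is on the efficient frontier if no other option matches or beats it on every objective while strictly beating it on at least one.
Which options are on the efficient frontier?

D1: not dominated.
D2: dominated by D5 (power draw 147≤171, accuracy 94.9≥90.0, sample rate 224≥198, cost 234≤263).
D3: not dominated (best power draw).
D4: not dominated (best cost).
D5: not dominated.
D6: not dominated (best accuracy).
D7: not dominated.
D8: not dominated.

D1, D3, D4, D5, D6, D7, D8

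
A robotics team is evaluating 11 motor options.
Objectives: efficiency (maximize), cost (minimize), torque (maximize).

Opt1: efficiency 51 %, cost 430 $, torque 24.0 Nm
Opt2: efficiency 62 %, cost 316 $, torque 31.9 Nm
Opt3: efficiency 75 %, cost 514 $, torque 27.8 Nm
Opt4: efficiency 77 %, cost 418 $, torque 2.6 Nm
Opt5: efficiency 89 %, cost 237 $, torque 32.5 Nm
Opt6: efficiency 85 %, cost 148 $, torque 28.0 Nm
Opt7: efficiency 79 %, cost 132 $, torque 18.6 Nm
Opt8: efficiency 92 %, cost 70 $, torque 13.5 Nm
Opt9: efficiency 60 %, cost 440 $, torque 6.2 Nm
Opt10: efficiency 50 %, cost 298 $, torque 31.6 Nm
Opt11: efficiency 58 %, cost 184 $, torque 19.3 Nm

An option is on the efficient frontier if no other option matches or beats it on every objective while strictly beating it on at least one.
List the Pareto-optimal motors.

Opt1: dominated by Opt2 (efficiency 62≥51, cost 316≤430, torque 31.9≥24.0).
Opt2: dominated by Opt5 (efficiency 89≥62, cost 237≤316, torque 32.5≥31.9).
Opt3: dominated by Opt5 (efficiency 89≥75, cost 237≤514, torque 32.5≥27.8).
Opt4: dominated by Opt5 (efficiency 89≥77, cost 237≤418, torque 32.5≥2.6).
Opt5: not dominated (best torque).
Opt6: not dominated.
Opt7: not dominated.
Opt8: not dominated (best efficiency).
Opt9: dominated by Opt2 (efficiency 62≥60, cost 316≤440, torque 31.9≥6.2).
Opt10: dominated by Opt5 (efficiency 89≥50, cost 237≤298, torque 32.5≥31.6).
Opt11: dominated by Opt6 (efficiency 85≥58, cost 148≤184, torque 28.0≥19.3).

Opt5, Opt6, Opt7, Opt8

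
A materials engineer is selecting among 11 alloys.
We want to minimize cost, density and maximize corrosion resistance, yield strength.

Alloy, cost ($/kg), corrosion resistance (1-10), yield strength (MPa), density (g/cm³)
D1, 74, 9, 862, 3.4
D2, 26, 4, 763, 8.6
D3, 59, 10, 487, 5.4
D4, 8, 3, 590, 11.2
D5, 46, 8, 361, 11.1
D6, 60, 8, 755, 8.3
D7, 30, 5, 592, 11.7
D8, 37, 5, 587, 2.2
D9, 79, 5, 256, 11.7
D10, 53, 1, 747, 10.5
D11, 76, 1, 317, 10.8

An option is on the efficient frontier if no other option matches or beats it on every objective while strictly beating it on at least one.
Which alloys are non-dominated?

D1, D2, D3, D4, D5, D6, D7, D8

D1: not dominated (best yield strength).
D2: not dominated.
D3: not dominated (best corrosion resistance).
D4: not dominated (best cost).
D5: not dominated.
D6: not dominated.
D7: not dominated.
D8: not dominated (best density).
D9: dominated by D1 (cost 74≤79, corrosion resistance 9≥5, yield strength 862≥256, density 3.4≤11.7).
D10: dominated by D2 (cost 26≤53, corrosion resistance 4≥1, yield strength 763≥747, density 8.6≤10.5).
D11: dominated by D1 (cost 74≤76, corrosion resistance 9≥1, yield strength 862≥317, density 3.4≤10.8).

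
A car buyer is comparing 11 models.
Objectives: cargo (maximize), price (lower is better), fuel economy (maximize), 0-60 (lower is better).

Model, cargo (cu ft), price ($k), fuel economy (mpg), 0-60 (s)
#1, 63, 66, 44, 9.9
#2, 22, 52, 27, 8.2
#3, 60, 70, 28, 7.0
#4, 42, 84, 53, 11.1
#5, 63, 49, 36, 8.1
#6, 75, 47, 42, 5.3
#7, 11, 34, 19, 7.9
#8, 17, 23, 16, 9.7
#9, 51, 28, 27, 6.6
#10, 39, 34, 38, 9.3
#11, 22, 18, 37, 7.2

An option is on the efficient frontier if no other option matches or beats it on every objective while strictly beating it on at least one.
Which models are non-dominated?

#1, #4, #6, #9, #10, #11

#1: not dominated.
#2: dominated by #5 (cargo 63≥22, price 49≤52, fuel economy 36≥27, 0-60 8.1≤8.2).
#3: dominated by #6 (cargo 75≥60, price 47≤70, fuel economy 42≥28, 0-60 5.3≤7.0).
#4: not dominated (best fuel economy).
#5: dominated by #6 (cargo 75≥63, price 47≤49, fuel economy 42≥36, 0-60 5.3≤8.1).
#6: not dominated (best cargo).
#7: dominated by #9 (cargo 51≥11, price 28≤34, fuel economy 27≥19, 0-60 6.6≤7.9).
#8: dominated by #11 (cargo 22≥17, price 18≤23, fuel economy 37≥16, 0-60 7.2≤9.7).
#9: not dominated.
#10: not dominated.
#11: not dominated (best price).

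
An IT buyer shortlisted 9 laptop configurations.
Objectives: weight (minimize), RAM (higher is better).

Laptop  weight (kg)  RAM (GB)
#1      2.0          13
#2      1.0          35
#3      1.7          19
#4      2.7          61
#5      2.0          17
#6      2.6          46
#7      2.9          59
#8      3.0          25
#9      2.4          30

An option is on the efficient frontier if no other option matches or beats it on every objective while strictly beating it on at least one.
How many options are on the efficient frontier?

3

#1: dominated by #2 (weight 1.0≤2.0, RAM 35≥13).
#2: not dominated (best weight).
#3: dominated by #2 (weight 1.0≤1.7, RAM 35≥19).
#4: not dominated (best RAM).
#5: dominated by #2 (weight 1.0≤2.0, RAM 35≥17).
#6: not dominated.
#7: dominated by #4 (weight 2.7≤2.9, RAM 61≥59).
#8: dominated by #2 (weight 1.0≤3.0, RAM 35≥25).
#9: dominated by #2 (weight 1.0≤2.4, RAM 35≥30).
Pareto-optimal: #2, #4, #6 → 3.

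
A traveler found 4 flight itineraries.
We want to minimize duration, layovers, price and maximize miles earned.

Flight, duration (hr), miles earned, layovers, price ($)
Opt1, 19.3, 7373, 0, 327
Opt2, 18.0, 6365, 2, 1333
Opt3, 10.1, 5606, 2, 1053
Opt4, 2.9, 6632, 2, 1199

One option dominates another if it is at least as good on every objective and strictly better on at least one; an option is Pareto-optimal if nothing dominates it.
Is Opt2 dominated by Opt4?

Opt4 vs Opt2: duration 2.9≤18.0, miles earned 6632≥6365, layovers 2≤2, price 1199≤1333 — Opt4 is at least as good on every objective with at least one strict improvement.

Yes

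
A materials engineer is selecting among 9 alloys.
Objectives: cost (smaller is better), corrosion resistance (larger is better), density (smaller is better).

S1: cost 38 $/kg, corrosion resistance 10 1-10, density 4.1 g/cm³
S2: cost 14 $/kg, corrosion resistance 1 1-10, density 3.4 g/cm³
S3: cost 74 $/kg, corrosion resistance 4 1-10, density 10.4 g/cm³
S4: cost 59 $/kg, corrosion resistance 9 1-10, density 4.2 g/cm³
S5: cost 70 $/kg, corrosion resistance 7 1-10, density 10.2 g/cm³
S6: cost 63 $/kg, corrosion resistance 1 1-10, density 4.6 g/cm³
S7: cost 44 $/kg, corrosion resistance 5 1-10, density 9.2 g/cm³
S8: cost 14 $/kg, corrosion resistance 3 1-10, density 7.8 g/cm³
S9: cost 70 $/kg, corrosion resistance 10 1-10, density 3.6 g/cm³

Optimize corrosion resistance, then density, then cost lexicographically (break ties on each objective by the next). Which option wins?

First maximize corrosion resistance: best is 10, kept {S1, S9}.
Then minimize density: best is 3.6, kept {S9}.

S9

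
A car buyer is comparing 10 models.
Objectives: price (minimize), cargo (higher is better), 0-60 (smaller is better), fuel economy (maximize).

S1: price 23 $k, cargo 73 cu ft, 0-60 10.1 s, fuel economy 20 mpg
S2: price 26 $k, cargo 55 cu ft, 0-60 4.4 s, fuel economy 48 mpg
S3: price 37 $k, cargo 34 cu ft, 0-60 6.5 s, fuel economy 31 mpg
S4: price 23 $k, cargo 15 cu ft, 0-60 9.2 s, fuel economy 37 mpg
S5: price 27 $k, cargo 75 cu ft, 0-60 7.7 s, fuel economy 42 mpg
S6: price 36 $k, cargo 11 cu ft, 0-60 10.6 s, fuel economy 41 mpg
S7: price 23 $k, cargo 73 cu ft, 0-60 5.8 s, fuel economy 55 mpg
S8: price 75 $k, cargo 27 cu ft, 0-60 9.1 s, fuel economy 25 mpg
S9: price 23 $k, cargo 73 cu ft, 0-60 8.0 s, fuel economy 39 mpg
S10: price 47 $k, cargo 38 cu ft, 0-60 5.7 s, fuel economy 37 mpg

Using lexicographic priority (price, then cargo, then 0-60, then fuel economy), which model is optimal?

First minimize price: best is 23, kept {S1, S4, S7, S9}.
Then maximize cargo: best is 73, kept {S1, S7, S9}.
Then minimize 0-60: best is 5.8, kept {S7}.

S7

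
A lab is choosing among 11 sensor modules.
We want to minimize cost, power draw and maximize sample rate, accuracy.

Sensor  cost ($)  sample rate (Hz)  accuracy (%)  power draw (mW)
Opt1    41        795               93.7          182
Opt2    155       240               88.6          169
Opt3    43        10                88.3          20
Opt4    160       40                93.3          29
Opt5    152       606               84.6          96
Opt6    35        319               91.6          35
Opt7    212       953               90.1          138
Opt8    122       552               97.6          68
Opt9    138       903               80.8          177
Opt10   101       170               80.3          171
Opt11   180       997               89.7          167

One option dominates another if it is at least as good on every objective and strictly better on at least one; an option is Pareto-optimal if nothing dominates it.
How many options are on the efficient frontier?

Opt1: not dominated.
Opt2: dominated by Opt6 (cost 35≤155, sample rate 319≥240, accuracy 91.6≥88.6, power draw 35≤169).
Opt3: not dominated (best power draw).
Opt4: not dominated.
Opt5: not dominated.
Opt6: not dominated (best cost).
Opt7: not dominated.
Opt8: not dominated (best accuracy).
Opt9: not dominated.
Opt10: dominated by Opt6 (cost 35≤101, sample rate 319≥170, accuracy 91.6≥80.3, power draw 35≤171).
Opt11: not dominated (best sample rate).
Pareto-optimal: Opt1, Opt3, Opt4, Opt5, Opt6, Opt7, Opt8, Opt9, Opt11 → 9.

9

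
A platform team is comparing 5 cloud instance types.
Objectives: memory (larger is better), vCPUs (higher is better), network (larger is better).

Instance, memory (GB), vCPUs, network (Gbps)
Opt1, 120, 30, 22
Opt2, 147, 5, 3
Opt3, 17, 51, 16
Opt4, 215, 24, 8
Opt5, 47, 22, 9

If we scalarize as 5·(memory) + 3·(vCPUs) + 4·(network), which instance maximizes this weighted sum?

Opt4

Opt1: 5·120 + 3·30 + 4·22 = 778
Opt2: 5·147 + 3·5 + 4·3 = 762
Opt3: 5·17 + 3·51 + 4·16 = 302
Opt4: 5·215 + 3·24 + 4·8 = 1179
Opt5: 5·47 + 3·22 + 4·9 = 337
Highest: Opt4 at 1179.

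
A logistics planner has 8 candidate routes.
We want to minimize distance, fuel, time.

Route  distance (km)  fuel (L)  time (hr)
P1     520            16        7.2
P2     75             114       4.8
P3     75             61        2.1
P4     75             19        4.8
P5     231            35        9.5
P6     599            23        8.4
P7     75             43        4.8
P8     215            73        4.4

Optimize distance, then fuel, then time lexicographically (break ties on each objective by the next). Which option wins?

First minimize distance: best is 75, kept {P2, P3, P4, P7}.
Then minimize fuel: best is 19, kept {P4}.

P4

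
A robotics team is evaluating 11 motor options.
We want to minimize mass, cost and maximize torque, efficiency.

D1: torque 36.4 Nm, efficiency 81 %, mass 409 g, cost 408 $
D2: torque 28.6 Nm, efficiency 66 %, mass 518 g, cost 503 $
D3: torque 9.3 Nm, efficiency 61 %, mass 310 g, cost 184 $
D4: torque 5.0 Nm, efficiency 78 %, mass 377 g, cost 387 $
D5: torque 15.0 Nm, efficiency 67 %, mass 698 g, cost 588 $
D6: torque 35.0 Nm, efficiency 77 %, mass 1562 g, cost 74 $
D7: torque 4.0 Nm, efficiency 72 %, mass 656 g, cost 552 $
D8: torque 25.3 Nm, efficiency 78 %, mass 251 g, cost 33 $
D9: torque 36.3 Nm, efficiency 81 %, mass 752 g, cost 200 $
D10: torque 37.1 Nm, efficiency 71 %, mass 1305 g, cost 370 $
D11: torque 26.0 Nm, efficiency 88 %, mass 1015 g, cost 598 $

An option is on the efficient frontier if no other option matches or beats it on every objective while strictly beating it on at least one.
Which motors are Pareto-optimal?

D1, D6, D8, D9, D10, D11

D1: not dominated.
D2: dominated by D1 (torque 36.4≥28.6, efficiency 81≥66, mass 409≤518, cost 408≤503).
D3: dominated by D8 (torque 25.3≥9.3, efficiency 78≥61, mass 251≤310, cost 33≤184).
D4: dominated by D8 (torque 25.3≥5.0, efficiency 78≥78, mass 251≤377, cost 33≤387).
D5: dominated by D1 (torque 36.4≥15.0, efficiency 81≥67, mass 409≤698, cost 408≤588).
D6: not dominated.
D7: dominated by D1 (torque 36.4≥4.0, efficiency 81≥72, mass 409≤656, cost 408≤552).
D8: not dominated (best mass).
D9: not dominated.
D10: not dominated (best torque).
D11: not dominated (best efficiency).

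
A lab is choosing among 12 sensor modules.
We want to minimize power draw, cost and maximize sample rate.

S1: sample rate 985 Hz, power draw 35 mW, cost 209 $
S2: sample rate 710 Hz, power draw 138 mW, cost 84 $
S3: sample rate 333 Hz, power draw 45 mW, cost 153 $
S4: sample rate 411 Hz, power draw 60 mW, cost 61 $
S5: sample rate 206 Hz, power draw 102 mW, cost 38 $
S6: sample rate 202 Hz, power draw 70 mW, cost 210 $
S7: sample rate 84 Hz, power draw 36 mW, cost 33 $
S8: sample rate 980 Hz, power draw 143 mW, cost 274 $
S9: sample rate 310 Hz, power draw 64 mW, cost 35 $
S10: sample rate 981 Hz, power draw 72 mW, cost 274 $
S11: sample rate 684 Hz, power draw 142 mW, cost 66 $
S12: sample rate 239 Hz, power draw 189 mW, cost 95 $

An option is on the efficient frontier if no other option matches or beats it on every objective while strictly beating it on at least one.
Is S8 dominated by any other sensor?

S1 vs S8: sample rate 985≥980, power draw 35≤143, cost 209≤274 — S1 is at least as good on every objective and strictly better on at least one, so S1 dominates S8.

Yes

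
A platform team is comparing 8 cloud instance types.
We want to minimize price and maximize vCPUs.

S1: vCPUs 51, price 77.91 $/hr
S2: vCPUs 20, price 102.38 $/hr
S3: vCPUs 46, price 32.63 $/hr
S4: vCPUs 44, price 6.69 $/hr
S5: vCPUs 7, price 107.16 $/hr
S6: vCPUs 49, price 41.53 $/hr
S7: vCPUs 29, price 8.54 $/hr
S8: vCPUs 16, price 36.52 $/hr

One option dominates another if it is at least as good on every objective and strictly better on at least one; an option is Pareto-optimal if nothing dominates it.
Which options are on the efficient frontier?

S1: not dominated (best vCPUs).
S2: dominated by S1 (vCPUs 51≥20, price 77.91≤102.38).
S3: not dominated.
S4: not dominated (best price).
S5: dominated by S1 (vCPUs 51≥7, price 77.91≤107.16).
S6: not dominated.
S7: dominated by S4 (vCPUs 44≥29, price 6.69≤8.54).
S8: dominated by S3 (vCPUs 46≥16, price 32.63≤36.52).

S1, S3, S4, S6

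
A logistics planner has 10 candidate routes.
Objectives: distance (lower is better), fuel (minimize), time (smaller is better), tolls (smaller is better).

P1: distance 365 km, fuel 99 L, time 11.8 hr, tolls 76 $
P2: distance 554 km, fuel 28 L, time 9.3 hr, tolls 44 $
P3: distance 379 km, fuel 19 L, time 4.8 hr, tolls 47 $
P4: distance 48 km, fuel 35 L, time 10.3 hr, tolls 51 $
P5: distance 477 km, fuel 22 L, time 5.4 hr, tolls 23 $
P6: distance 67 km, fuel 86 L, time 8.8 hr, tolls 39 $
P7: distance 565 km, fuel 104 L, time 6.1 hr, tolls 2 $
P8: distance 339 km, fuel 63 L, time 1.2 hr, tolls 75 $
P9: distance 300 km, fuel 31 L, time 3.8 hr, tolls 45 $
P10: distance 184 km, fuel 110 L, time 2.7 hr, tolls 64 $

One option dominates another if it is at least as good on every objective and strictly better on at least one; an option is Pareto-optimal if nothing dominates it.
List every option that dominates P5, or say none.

none

P1: worse on fuel (99 vs 22).
P2: worse on distance (554 vs 477).
P3: worse on tolls (47 vs 23).
P4: worse on fuel (35 vs 22).
P6: worse on fuel (86 vs 22).
P7: worse on distance (565 vs 477).
P8: worse on fuel (63 vs 22).
P9: worse on fuel (31 vs 22).
P10: worse on fuel (110 vs 22).
No option dominates P5.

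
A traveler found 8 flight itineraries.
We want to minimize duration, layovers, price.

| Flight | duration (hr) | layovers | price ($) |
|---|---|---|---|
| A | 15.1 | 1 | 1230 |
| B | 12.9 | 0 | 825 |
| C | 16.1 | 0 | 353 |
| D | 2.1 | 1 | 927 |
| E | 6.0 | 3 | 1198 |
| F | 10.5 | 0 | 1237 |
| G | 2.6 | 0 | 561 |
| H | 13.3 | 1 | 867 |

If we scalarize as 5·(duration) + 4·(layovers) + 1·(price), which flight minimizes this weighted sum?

C

A: 5·15.1 + 4·1 + 1·1230 = 1309.5
B: 5·12.9 + 4·0 + 1·825 = 889.5
C: 5·16.1 + 4·0 + 1·353 = 433.5
D: 5·2.1 + 4·1 + 1·927 = 941.5
E: 5·6.0 + 4·3 + 1·1198 = 1240.0
F: 5·10.5 + 4·0 + 1·1237 = 1289.5
G: 5·2.6 + 4·0 + 1·561 = 574.0
H: 5·13.3 + 4·1 + 1·867 = 937.5
Lowest: C at 433.5.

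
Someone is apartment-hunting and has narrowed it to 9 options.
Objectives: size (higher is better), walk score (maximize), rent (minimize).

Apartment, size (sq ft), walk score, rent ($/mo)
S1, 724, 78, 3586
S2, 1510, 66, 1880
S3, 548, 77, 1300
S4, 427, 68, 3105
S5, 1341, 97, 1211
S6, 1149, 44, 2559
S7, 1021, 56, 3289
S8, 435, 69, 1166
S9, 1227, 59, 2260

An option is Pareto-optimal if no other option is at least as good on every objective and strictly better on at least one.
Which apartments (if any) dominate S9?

S2: size 1510≥1227, walk score 66≥59, rent 1880≤2260 — dominates S9.
S5: size 1341≥1227, walk score 97≥59, rent 1211≤2260 — dominates S9.
Others (S1, S3, S4, S6, S7, S8) are each worse than S9 on at least one objective.

S2, S5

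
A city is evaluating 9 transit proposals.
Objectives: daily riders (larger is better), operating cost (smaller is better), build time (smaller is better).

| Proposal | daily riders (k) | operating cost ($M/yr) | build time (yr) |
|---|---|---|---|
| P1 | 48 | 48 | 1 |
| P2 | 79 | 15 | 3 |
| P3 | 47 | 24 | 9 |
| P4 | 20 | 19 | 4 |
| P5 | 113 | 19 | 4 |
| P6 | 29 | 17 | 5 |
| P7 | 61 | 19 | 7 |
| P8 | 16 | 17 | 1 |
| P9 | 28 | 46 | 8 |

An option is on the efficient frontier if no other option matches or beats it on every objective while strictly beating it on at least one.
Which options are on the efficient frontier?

P1: not dominated.
P2: not dominated (best operating cost).
P3: dominated by P2 (daily riders 79≥47, operating cost 15≤24, build time 3≤9).
P4: dominated by P2 (daily riders 79≥20, operating cost 15≤19, build time 3≤4).
P5: not dominated (best daily riders).
P6: dominated by P2 (daily riders 79≥29, operating cost 15≤17, build time 3≤5).
P7: dominated by P2 (daily riders 79≥61, operating cost 15≤19, build time 3≤7).
P8: not dominated.
P9: dominated by P2 (daily riders 79≥28, operating cost 15≤46, build time 3≤8).

P1, P2, P5, P8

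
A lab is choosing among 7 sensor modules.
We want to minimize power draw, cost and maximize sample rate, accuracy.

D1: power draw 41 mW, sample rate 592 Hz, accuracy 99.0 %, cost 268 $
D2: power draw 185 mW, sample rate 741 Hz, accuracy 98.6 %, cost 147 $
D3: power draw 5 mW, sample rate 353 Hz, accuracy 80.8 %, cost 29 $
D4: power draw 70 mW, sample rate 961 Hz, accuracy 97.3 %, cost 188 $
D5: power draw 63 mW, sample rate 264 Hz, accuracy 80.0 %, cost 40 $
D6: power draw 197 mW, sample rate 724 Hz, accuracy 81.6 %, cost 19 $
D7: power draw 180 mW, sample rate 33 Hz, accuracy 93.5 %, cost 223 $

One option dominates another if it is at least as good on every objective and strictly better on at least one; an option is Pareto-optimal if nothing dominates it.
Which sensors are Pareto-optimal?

D1: not dominated (best accuracy).
D2: not dominated.
D3: not dominated (best power draw).
D4: not dominated (best sample rate).
D5: dominated by D3 (power draw 5≤63, sample rate 353≥264, accuracy 80.8≥80.0, cost 29≤40).
D6: not dominated (best cost).
D7: dominated by D4 (power draw 70≤180, sample rate 961≥33, accuracy 97.3≥93.5, cost 188≤223).

D1, D2, D3, D4, D6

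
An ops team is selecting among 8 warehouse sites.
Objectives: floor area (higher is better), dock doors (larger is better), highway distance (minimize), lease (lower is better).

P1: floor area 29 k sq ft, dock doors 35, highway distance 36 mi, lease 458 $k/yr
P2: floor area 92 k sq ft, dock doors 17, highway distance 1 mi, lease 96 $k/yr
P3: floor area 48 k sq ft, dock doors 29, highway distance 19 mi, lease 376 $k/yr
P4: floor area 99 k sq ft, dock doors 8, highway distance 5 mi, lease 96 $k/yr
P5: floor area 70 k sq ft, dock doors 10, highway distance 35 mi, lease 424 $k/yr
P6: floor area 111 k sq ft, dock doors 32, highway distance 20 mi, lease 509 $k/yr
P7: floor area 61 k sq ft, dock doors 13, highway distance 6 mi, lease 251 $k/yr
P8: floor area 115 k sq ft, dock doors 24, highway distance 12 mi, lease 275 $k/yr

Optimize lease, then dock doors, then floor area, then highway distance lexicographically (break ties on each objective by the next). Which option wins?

First minimize lease: best is 96, kept {P2, P4}.
Then maximize dock doors: best is 17, kept {P2}.

P2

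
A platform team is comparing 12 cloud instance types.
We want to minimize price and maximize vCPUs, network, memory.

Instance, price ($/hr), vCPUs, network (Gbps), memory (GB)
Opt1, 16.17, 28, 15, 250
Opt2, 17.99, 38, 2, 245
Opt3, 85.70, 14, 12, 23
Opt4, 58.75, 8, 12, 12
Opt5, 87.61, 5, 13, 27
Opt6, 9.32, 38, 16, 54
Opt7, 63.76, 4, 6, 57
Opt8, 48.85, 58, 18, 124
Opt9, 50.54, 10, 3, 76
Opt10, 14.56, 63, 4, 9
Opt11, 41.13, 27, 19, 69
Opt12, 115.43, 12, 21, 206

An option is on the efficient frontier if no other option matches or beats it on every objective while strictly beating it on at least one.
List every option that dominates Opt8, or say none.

none

Opt1: worse on vCPUs (28 vs 58).
Opt2: worse on vCPUs (38 vs 58).
Opt3: worse on price (85.70 vs 48.85).
Opt4: worse on price (58.75 vs 48.85).
Opt5: worse on price (87.61 vs 48.85).
Opt6: worse on vCPUs (38 vs 58).
Opt7: worse on price (63.76 vs 48.85).
Opt9: worse on price (50.54 vs 48.85).
Opt10: worse on network (4 vs 18).
Opt11: worse on vCPUs (27 vs 58).
Opt12: worse on price (115.43 vs 48.85).
No option dominates Opt8.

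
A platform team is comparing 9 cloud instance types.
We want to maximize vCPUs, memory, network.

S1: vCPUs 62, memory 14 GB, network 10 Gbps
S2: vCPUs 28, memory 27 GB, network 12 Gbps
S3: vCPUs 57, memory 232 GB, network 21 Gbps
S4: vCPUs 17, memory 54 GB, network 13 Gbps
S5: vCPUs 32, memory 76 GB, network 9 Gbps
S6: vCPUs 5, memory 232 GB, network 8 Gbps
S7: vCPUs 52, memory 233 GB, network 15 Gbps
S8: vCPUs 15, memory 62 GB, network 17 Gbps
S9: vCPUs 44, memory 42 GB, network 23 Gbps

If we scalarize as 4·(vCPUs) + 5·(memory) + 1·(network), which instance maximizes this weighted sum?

S1: 4·62 + 5·14 + 1·10 = 328
S2: 4·28 + 5·27 + 1·12 = 259
S3: 4·57 + 5·232 + 1·21 = 1409
S4: 4·17 + 5·54 + 1·13 = 351
S5: 4·32 + 5·76 + 1·9 = 517
S6: 4·5 + 5·232 + 1·8 = 1188
S7: 4·52 + 5·233 + 1·15 = 1388
S8: 4·15 + 5·62 + 1·17 = 387
S9: 4·44 + 5·42 + 1·23 = 409
Highest: S3 at 1409.

S3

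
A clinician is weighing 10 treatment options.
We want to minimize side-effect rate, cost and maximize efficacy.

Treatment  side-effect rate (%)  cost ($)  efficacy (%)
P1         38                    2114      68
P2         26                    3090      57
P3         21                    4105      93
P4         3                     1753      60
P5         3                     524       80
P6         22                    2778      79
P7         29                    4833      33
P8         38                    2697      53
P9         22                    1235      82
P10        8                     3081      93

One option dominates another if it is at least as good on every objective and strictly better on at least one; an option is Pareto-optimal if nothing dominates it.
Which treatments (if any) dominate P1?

P5: side-effect rate 3≤38, cost 524≤2114, efficacy 80≥68 — dominates P1.
P9: side-effect rate 22≤38, cost 1235≤2114, efficacy 82≥68 — dominates P1.
Others (P2, P3, P4, P6, P7, P8, P10) are each worse than P1 on at least one objective.

P5, P9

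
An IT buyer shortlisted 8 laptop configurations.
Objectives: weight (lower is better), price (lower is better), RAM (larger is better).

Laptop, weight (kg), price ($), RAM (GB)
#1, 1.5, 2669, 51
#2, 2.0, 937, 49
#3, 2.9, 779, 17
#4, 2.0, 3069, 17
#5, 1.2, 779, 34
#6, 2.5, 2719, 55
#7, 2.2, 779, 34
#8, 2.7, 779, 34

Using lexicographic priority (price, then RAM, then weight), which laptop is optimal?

First minimize price: best is 779, kept {#3, #5, #7, #8}.
Then maximize RAM: best is 34, kept {#5, #7, #8}.
Then minimize weight: best is 1.2, kept {#5}.

#5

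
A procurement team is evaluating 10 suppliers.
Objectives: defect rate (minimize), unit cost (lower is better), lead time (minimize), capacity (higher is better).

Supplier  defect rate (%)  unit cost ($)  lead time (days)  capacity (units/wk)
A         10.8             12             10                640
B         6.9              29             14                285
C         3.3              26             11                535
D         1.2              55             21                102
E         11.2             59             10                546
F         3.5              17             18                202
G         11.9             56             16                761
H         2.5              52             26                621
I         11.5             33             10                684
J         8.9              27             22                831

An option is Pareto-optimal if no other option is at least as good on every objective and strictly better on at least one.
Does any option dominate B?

Yes

C vs B: defect rate 3.3≤6.9, unit cost 26≤29, lead time 11≤14, capacity 535≥285 — C is at least as good on every objective and strictly better on at least one, so C dominates B.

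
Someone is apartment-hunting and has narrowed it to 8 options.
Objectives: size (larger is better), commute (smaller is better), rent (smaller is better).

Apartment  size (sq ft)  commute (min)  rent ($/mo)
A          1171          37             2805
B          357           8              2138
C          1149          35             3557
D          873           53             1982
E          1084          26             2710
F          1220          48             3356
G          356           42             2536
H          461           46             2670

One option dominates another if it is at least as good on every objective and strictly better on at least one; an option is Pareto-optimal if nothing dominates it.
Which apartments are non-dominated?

A: not dominated.
B: not dominated (best commute).
C: not dominated.
D: not dominated (best rent).
E: not dominated.
F: not dominated (best size).
G: dominated by B (size 357≥356, commute 8≤42, rent 2138≤2536).
H: not dominated.

A, B, C, D, E, F, H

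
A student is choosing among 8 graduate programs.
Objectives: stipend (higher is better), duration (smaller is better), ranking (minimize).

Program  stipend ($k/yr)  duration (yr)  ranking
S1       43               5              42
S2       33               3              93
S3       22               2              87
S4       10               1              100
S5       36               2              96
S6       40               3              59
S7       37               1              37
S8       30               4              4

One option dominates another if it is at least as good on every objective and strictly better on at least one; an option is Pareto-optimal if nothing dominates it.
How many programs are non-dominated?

4

S1: not dominated (best stipend).
S2: dominated by S6 (stipend 40≥33, duration 3≤3, ranking 59≤93).
S3: dominated by S7 (stipend 37≥22, duration 1≤2, ranking 37≤87).
S4: dominated by S7 (stipend 37≥10, duration 1≤1, ranking 37≤100).
S5: dominated by S7 (stipend 37≥36, duration 1≤2, ranking 37≤96).
S6: not dominated.
S7: not dominated.
S8: not dominated (best ranking).
Pareto-optimal: S1, S6, S7, S8 → 4.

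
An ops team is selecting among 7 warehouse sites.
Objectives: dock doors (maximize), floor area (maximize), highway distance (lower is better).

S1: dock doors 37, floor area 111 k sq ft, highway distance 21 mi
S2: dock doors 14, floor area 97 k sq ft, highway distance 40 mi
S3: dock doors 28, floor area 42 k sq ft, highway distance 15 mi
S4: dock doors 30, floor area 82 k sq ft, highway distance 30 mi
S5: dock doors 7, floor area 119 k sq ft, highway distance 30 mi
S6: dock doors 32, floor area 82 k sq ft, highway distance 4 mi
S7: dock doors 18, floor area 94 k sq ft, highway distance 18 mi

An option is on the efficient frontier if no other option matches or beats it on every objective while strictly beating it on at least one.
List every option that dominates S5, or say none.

S1: worse on floor area (111 vs 119).
S2: worse on floor area (97 vs 119).
S3: worse on floor area (42 vs 119).
S4: worse on floor area (82 vs 119).
S6: worse on floor area (82 vs 119).
S7: worse on floor area (94 vs 119).
No option dominates S5.

none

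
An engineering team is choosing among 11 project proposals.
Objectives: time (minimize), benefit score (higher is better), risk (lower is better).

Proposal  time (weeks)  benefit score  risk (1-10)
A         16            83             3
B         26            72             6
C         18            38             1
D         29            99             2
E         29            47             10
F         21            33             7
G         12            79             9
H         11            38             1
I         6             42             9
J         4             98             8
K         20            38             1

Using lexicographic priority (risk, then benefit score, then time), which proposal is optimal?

H

First minimize risk: best is 1, kept {C, H, K}.
Then maximize benefit score: best is 38, kept {C, H, K}.
Then minimize time: best is 11, kept {H}.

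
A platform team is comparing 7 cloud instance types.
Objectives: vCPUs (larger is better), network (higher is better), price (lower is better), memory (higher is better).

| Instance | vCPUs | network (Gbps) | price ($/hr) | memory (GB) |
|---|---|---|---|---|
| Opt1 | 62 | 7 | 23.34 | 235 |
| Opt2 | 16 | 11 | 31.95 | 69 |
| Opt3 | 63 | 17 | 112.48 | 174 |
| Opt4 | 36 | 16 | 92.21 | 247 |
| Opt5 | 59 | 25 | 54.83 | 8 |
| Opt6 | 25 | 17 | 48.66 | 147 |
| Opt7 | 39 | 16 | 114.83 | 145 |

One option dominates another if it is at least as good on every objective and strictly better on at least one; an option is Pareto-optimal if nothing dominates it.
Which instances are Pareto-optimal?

Opt1: not dominated (best price).
Opt2: not dominated.
Opt3: not dominated (best vCPUs).
Opt4: not dominated (best memory).
Opt5: not dominated (best network).
Opt6: not dominated.
Opt7: dominated by Opt3 (vCPUs 63≥39, network 17≥16, price 112.48≤114.83, memory 174≥145).

Opt1, Opt2, Opt3, Opt4, Opt5, Opt6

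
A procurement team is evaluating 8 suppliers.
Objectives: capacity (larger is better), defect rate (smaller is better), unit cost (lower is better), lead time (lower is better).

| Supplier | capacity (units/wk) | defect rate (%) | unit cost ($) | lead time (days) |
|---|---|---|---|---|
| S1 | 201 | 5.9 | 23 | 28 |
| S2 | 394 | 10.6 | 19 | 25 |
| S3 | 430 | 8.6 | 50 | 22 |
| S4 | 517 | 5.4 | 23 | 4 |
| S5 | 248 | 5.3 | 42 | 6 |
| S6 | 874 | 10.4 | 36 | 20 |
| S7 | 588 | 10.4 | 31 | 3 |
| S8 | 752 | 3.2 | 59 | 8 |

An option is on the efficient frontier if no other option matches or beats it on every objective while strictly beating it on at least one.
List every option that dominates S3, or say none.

S4

S4: capacity 517≥430, defect rate 5.4≤8.6, unit cost 23≤50, lead time 4≤22 — dominates S3.
Others (S1, S2, S5, S6, S7, S8) are each worse than S3 on at least one objective.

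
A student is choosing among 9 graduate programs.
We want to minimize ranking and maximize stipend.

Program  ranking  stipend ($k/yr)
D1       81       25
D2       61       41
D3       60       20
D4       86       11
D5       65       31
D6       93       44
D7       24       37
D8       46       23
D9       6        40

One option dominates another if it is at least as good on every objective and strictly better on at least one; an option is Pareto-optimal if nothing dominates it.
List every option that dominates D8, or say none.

D7: ranking 24≤46, stipend 37≥23 — dominates D8.
D9: ranking 6≤46, stipend 40≥23 — dominates D8.
Others (D1, D2, D3, D4, D5, D6) are each worse than D8 on at least one objective.

D7, D9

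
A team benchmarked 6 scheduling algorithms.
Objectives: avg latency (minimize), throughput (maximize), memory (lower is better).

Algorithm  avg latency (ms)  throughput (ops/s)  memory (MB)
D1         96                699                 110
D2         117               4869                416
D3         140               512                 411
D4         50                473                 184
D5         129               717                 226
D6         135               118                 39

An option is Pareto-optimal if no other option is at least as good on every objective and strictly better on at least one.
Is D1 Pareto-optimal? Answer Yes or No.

D2: worse on avg latency (117 vs 96).
D3: worse on avg latency (140 vs 96).
D4: worse on throughput (473 vs 699).
D5: worse on avg latency (129 vs 96).
D6: worse on avg latency (135 vs 96).
No option is at least as good as D1 on every objective and strictly better on one.

Yes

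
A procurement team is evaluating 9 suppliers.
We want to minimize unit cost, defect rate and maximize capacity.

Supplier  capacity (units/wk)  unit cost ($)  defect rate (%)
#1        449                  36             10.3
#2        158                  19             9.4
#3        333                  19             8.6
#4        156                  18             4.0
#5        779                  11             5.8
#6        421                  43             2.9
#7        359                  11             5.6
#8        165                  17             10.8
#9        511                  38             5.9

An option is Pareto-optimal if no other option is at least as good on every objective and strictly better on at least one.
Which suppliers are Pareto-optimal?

#4, #5, #6, #7

#1: dominated by #5 (capacity 779≥449, unit cost 11≤36, defect rate 5.8≤10.3).
#2: dominated by #3 (capacity 333≥158, unit cost 19≤19, defect rate 8.6≤9.4).
#3: dominated by #5 (capacity 779≥333, unit cost 11≤19, defect rate 5.8≤8.6).
#4: not dominated.
#5: not dominated (best capacity).
#6: not dominated (best defect rate).
#7: not dominated.
#8: dominated by #5 (capacity 779≥165, unit cost 11≤17, defect rate 5.8≤10.8).
#9: dominated by #5 (capacity 779≥511, unit cost 11≤38, defect rate 5.8≤5.9).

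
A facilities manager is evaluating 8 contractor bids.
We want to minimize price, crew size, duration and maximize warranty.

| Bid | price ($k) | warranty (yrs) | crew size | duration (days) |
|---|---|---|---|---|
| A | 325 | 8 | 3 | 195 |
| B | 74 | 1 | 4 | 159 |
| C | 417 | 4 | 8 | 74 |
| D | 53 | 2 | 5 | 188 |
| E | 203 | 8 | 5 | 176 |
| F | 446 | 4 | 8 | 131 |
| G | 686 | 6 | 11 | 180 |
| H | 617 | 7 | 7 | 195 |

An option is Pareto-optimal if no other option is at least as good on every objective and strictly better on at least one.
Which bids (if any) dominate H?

A: price 325≤617, warranty 8≥7, crew size 3≤7, duration 195≤195 — dominates H.
E: price 203≤617, warranty 8≥7, crew size 5≤7, duration 176≤195 — dominates H.
Others (B, C, D, F, G) are each worse than H on at least one objective.

A, E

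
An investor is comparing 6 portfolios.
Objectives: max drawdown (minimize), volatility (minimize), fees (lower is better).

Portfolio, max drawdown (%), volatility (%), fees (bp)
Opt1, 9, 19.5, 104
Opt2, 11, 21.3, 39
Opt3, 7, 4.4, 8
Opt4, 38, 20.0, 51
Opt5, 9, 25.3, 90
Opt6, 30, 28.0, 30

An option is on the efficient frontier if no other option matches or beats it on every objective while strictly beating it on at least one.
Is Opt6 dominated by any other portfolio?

Yes

Opt3 vs Opt6: max drawdown 7≤30, volatility 4.4≤28.0, fees 8≤30 — Opt3 is at least as good on every objective and strictly better on at least one, so Opt3 dominates Opt6.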